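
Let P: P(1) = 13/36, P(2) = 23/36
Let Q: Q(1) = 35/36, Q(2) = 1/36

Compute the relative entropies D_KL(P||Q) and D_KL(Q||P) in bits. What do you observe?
D_KL(P||Q) = 2.3741 bits, D_KL(Q||P) = 1.2635 bits. The two directions give different values (D_KL(P||Q) exceeds D_KL(Q||P) by 1.1106 bits): KL divergence is asymmetric.

D_KL(P||Q) = Σ P(x) log₂(P(x)/Q(x))

Computing term by term:
  P(1)·log₂(P(1)/Q(1)) = (13/36)·log₂((13/36)/(35/36)) = -0.51597
  P(2)·log₂(P(2)/Q(2)) = (23/36)·log₂((23/36)/(1/36)) = 2.89005

D_KL(P||Q) = -0.51597 + 2.89005 = 2.37408 ≈ 2.3741 bits

D_KL(Q||P) = Σ Q(x) log₂(Q(x)/P(x))

Computing term by term:
  Q(1)·log₂(Q(1)/P(1)) = (35/36)·log₂((35/36)/(13/36)) = 1.38915
  Q(2)·log₂(Q(2)/P(2)) = (1/36)·log₂((1/36)/(23/36)) = -0.12565

D_KL(Q||P) = 1.38915 - 0.12565 = 1.26350 ≈ 1.2635 bits

These are NOT equal (difference: 1.1106 bits). KL divergence is asymmetric: D_KL(P||Q) ≠ D_KL(Q||P) in general.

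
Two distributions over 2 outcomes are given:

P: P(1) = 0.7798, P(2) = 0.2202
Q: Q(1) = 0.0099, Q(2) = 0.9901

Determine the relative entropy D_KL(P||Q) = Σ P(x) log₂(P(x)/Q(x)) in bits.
4.4348 bits

D_KL(P||Q) = Σ P(x) log₂(P(x)/Q(x))

Computing term by term:
  P(1)·log₂(P(1)/Q(1)) = 0.7798·log₂(0.7798/0.0099) = 4.91237
  P(2)·log₂(P(2)/Q(2)) = 0.2202·log₂(0.2202/0.9901) = -0.47756

D_KL(P||Q) = 4.91237 - 0.47756 = 4.43481 ≈ 4.4348 bits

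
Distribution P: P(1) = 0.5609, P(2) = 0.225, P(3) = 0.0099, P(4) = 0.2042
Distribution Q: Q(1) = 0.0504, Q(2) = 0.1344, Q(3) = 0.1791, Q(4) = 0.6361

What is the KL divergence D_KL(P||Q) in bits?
1.7410 bits

D_KL(P||Q) = Σ P(x) log₂(P(x)/Q(x))

Computing term by term:
  P(1)·log₂(P(1)/Q(1)) = 0.5609·log₂(0.5609/0.0504) = 1.94983
  P(2)·log₂(P(2)/Q(2)) = 0.225·log₂(0.225/0.1344) = 0.16726
  P(3)·log₂(P(3)/Q(3)) = 0.0099·log₂(0.0099/0.1791) = -0.04135
  P(4)·log₂(P(4)/Q(4)) = 0.2042·log₂(0.2042/0.6361) = -0.33474

D_KL(P||Q) = 1.94983 + 0.16726 - 0.04135 - 0.33474 = 1.74100 ≈ 1.7410 bits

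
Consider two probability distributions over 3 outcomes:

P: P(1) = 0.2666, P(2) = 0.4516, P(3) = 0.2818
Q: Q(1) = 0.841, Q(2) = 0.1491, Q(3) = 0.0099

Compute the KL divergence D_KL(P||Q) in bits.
1.6415 bits

D_KL(P||Q) = Σ P(x) log₂(P(x)/Q(x))

Computing term by term:
  P(1)·log₂(P(1)/Q(1)) = 0.2666·log₂(0.2666/0.841) = -0.44187
  P(2)·log₂(P(2)/Q(2)) = 0.4516·log₂(0.4516/0.1491) = 0.72200
  P(3)·log₂(P(3)/Q(3)) = 0.2818·log₂(0.2818/0.0099) = 1.36140

D_KL(P||Q) = -0.44187 + 0.72200 + 1.36140 = 1.64153 ≈ 1.6415 bits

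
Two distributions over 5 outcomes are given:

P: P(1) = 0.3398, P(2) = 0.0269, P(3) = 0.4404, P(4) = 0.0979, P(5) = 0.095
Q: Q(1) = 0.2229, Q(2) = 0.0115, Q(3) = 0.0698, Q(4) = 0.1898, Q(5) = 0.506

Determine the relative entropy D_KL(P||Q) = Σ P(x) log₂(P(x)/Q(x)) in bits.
1.0873 bits

D_KL(P||Q) = Σ P(x) log₂(P(x)/Q(x))

Computing term by term:
  P(1)·log₂(P(1)/Q(1)) = 0.3398·log₂(0.3398/0.2229) = 0.20670
  P(2)·log₂(P(2)/Q(2)) = 0.0269·log₂(0.0269/0.0115) = 0.03298
  P(3)·log₂(P(3)/Q(3)) = 0.4404·log₂(0.4404/0.0698) = 1.17037
  P(4)·log₂(P(4)/Q(4)) = 0.0979·log₂(0.0979/0.1898) = -0.09350
  P(5)·log₂(P(5)/Q(5)) = 0.095·log₂(0.095/0.506) = -0.22925

D_KL(P||Q) = 0.20670 + 0.03298 + 1.17037 - 0.09350 - 0.22925 = 1.08730 ≈ 1.0873 bits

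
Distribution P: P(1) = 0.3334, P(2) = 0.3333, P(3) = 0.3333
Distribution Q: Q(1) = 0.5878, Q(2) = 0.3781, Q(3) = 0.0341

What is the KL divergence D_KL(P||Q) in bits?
0.7628 bits

D_KL(P||Q) = Σ P(x) log₂(P(x)/Q(x))

Computing term by term:
  P(1)·log₂(P(1)/Q(1)) = 0.3334·log₂(0.3334/0.5878) = -0.27274
  P(2)·log₂(P(2)/Q(2)) = 0.3333·log₂(0.3333/0.3781) = -0.06064
  P(3)·log₂(P(3)/Q(3)) = 0.3333·log₂(0.3333/0.0341) = 1.09622

D_KL(P||Q) = -0.27274 - 0.06064 + 1.09622 = 0.76284 ≈ 0.7628 bits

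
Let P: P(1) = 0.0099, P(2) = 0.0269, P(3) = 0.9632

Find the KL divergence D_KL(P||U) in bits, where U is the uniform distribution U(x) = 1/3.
1.3266 bits

U(i) = 1/3 for all i

D_KL(P||U) = Σ P(x) log₂(P(x) / (1/3))
           = Σ P(x) log₂(P(x)) + log₂(3)
           = log₂(3) - H(P)

H(P) = -Σ P(x) log₂(P(x)):
  -P(1)·log₂(P(1)) = -(0.0099)·log₂(0.0099) = 0.06592
  -P(2)·log₂(P(2)) = -(0.0269)·log₂(0.0269) = 0.14032
  -P(3)·log₂(P(3)) = -(0.9632)·log₂(0.9632) = 0.05210
H(P) = 0.06592 + 0.14032 + 0.05210 = 0.25834 bits

log₂(3) = 1.58496 bits

D_KL(P||U) = 1.58496 - 0.25834 = 1.32662 ≈ 1.3266 bits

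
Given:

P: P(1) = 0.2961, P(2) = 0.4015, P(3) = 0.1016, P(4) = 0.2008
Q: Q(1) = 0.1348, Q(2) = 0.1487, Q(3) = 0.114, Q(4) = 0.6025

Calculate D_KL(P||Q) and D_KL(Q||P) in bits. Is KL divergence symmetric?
D_KL(P||Q) = 0.5763 bits, D_KL(Q||P) = 0.6079 bits. No, KL divergence is not symmetric.

D_KL(P||Q) = Σ P(x) log₂(P(x)/Q(x))

Computing term by term:
  P(1)·log₂(P(1)/Q(1)) = 0.2961·log₂(0.2961/0.1348) = 0.33615
  P(2)·log₂(P(2)/Q(2)) = 0.4015·log₂(0.4015/0.1487) = 0.57535
  P(3)·log₂(P(3)/Q(3)) = 0.1016·log₂(0.1016/0.114) = -0.01688
  P(4)·log₂(P(4)/Q(4)) = 0.2008·log₂(0.2008/0.6025) = -0.31831

D_KL(P||Q) = 0.33615 + 0.57535 - 0.01688 - 0.31831 = 0.57631 ≈ 0.5763 bits

D_KL(Q||P) = Σ Q(x) log₂(Q(x)/P(x))

Computing term by term:
  Q(1)·log₂(Q(1)/P(1)) = 0.1348·log₂(0.1348/0.2961) = -0.15303
  Q(2)·log₂(Q(2)/P(2)) = 0.1487·log₂(0.1487/0.4015) = -0.21309
  Q(3)·log₂(Q(3)/P(3)) = 0.114·log₂(0.114/0.1016) = 0.01894
  Q(4)·log₂(Q(4)/P(4)) = 0.6025·log₂(0.6025/0.2008) = 0.95508

D_KL(Q||P) = -0.15303 - 0.21309 + 0.01894 + 0.95508 = 0.60790 ≈ 0.6079 bits

These are NOT equal (difference: 0.0316 bits). KL divergence is asymmetric: D_KL(P||Q) ≠ D_KL(Q||P) in general.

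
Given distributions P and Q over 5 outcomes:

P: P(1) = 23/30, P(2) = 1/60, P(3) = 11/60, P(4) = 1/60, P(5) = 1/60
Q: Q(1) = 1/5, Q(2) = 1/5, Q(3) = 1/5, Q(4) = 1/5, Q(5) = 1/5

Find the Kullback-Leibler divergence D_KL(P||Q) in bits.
1.2840 bits

D_KL(P||Q) = Σ P(x) log₂(P(x)/Q(x))

Computing term by term:
  P(1)·log₂(P(1)/Q(1)) = (23/30)·log₂((23/30)/(1/5)) = 1.48626
  P(2)·log₂(P(2)/Q(2)) = (1/60)·log₂((1/60)/(1/5)) = -0.05975
  P(3)·log₂(P(3)/Q(3)) = (11/60)·log₂((11/60)/(1/5)) = -0.02301
  P(4)·log₂(P(4)/Q(4)) = (1/60)·log₂((1/60)/(1/5)) = -0.05975
  P(5)·log₂(P(5)/Q(5)) = (1/60)·log₂((1/60)/(1/5)) = -0.05975

D_KL(P||Q) = 1.48626 - 0.05975 - 0.02301 - 0.05975 - 0.05975 = 1.28400 ≈ 1.2840 bits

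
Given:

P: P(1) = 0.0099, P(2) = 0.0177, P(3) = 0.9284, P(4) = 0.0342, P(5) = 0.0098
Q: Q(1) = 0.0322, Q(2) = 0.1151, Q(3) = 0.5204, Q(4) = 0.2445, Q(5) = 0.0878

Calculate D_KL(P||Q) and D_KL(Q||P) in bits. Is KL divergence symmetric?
D_KL(P||Q) = 0.5826 bits, D_KL(Q||P) = 0.9027 bits. No, KL divergence is not symmetric.

D_KL(P||Q) = Σ P(x) log₂(P(x)/Q(x))

Computing term by term:
  P(1)·log₂(P(1)/Q(1)) = 0.0099·log₂(0.0099/0.0322) = -0.01685
  P(2)·log₂(P(2)/Q(2)) = 0.0177·log₂(0.0177/0.1151) = -0.04781
  P(3)·log₂(P(3)/Q(3)) = 0.9284·log₂(0.9284/0.5204) = 0.77533
  P(4)·log₂(P(4)/Q(4)) = 0.0342·log₂(0.0342/0.2445) = -0.09705
  P(5)·log₂(P(5)/Q(5)) = 0.0098·log₂(0.0098/0.0878) = -0.03100

D_KL(P||Q) = -0.01685 - 0.04781 + 0.77533 - 0.09705 - 0.03100 = 0.58262 ≈ 0.5826 bits

D_KL(Q||P) = Σ Q(x) log₂(Q(x)/P(x))

Computing term by term:
  Q(1)·log₂(Q(1)/P(1)) = 0.0322·log₂(0.0322/0.0099) = 0.05479
  Q(2)·log₂(Q(2)/P(2)) = 0.1151·log₂(0.1151/0.0177) = 0.31089
  Q(3)·log₂(Q(3)/P(3)) = 0.5204·log₂(0.5204/0.9284) = -0.43460
  Q(4)·log₂(Q(4)/P(4)) = 0.2445·log₂(0.2445/0.0342) = 0.69383
  Q(5)·log₂(Q(5)/P(5)) = 0.0878·log₂(0.0878/0.0098) = 0.27774

D_KL(Q||P) = 0.05479 + 0.31089 - 0.43460 + 0.69383 + 0.27774 = 0.90265 ≈ 0.9027 bits

These are NOT equal (difference: 0.3201 bits). KL divergence is asymmetric: D_KL(P||Q) ≠ D_KL(Q||P) in general.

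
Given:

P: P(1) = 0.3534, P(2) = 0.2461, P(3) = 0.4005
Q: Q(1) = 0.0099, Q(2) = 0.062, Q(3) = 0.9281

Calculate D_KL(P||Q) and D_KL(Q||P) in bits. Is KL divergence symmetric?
D_KL(P||Q) = 1.8266 bits, D_KL(Q||P) = 0.9509 bits. No, KL divergence is not symmetric.

D_KL(P||Q) = Σ P(x) log₂(P(x)/Q(x))

Computing term by term:
  P(1)·log₂(P(1)/Q(1)) = 0.3534·log₂(0.3534/0.0099) = 1.82274
  P(2)·log₂(P(2)/Q(2)) = 0.2461·log₂(0.2461/0.062) = 0.48947
  P(3)·log₂(P(3)/Q(3)) = 0.4005·log₂(0.4005/0.9281) = -0.48560

D_KL(P||Q) = 1.82274 + 0.48947 - 0.48560 = 1.82661 ≈ 1.8266 bits

D_KL(Q||P) = Σ Q(x) log₂(Q(x)/P(x))

Computing term by term:
  Q(1)·log₂(Q(1)/P(1)) = 0.0099·log₂(0.0099/0.3534) = -0.05106
  Q(2)·log₂(Q(2)/P(2)) = 0.062·log₂(0.062/0.2461) = -0.12331
  Q(3)·log₂(Q(3)/P(3)) = 0.9281·log₂(0.9281/0.4005) = 1.12530

D_KL(Q||P) = -0.05106 - 0.12331 + 1.12530 = 0.95093 ≈ 0.9509 bits

These are NOT equal (difference: 0.8757 bits). KL divergence is asymmetric: D_KL(P||Q) ≠ D_KL(Q||P) in general.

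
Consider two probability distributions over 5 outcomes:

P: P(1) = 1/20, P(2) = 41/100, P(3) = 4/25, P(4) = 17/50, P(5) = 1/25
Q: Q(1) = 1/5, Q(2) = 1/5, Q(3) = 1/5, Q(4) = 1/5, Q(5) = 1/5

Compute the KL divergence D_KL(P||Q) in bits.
0.4405 bits

D_KL(P||Q) = Σ P(x) log₂(P(x)/Q(x))

Computing term by term:
  P(1)·log₂(P(1)/Q(1)) = (1/20)·log₂((1/20)/(1/5)) = -0.10000
  P(2)·log₂(P(2)/Q(2)) = (41/100)·log₂((41/100)/(1/5)) = 0.42461
  P(3)·log₂(P(3)/Q(3)) = (4/25)·log₂((4/25)/(1/5)) = -0.05151
  P(4)·log₂(P(4)/Q(4)) = (17/50)·log₂((17/50)/(1/5)) = 0.26028
  P(5)·log₂(P(5)/Q(5)) = (1/25)·log₂((1/25)/(1/5)) = -0.09288

D_KL(P||Q) = -0.10000 + 0.42461 - 0.05151 + 0.26028 - 0.09288 = 0.44050 ≈ 0.4405 bits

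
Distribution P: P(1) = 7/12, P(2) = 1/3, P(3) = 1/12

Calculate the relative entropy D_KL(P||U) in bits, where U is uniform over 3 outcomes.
0.3043 bits

U(i) = 1/3 for all i

D_KL(P||U) = Σ P(x) log₂(P(x) / (1/3))
           = Σ P(x) log₂(P(x)) + log₂(3)
           = log₂(3) - H(P)

H(P) = -Σ P(x) log₂(P(x)):
  -P(1)·log₂(P(1)) = -(7/12)·log₂(7/12) = 0.45360
  -P(2)·log₂(P(2)) = -(1/3)·log₂(1/3) = 0.52832
  -P(3)·log₂(P(3)) = -(1/12)·log₂(1/12) = 0.29875
H(P) = 0.45360 + 0.52832 + 0.29875 = 1.28067 bits

log₂(3) = 1.58496 bits

D_KL(P||U) = 1.58496 - 1.28067 = 0.30429 ≈ 0.3043 bits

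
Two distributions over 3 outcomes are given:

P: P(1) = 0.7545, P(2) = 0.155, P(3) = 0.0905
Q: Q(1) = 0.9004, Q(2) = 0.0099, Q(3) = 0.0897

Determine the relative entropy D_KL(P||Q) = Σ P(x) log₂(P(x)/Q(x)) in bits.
0.4239 bits

D_KL(P||Q) = Σ P(x) log₂(P(x)/Q(x))

Computing term by term:
  P(1)·log₂(P(1)/Q(1)) = 0.7545·log₂(0.7545/0.9004) = -0.19243
  P(2)·log₂(P(2)/Q(2)) = 0.155·log₂(0.155/0.0099) = 0.61515
  P(3)·log₂(P(3)/Q(3)) = 0.0905·log₂(0.0905/0.0897) = 0.00116

D_KL(P||Q) = -0.19243 + 0.61515 + 0.00116 = 0.42388 ≈ 0.4239 bits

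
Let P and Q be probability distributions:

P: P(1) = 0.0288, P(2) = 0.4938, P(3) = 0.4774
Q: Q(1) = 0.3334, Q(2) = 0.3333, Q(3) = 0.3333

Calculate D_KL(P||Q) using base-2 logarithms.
0.4258 bits

D_KL(P||Q) = Σ P(x) log₂(P(x)/Q(x))

Computing term by term:
  P(1)·log₂(P(1)/Q(1)) = 0.0288·log₂(0.0288/0.3334) = -0.10175
  P(2)·log₂(P(2)/Q(2)) = 0.4938·log₂(0.4938/0.3333) = 0.28004
  P(3)·log₂(P(3)/Q(3)) = 0.4774·log₂(0.4774/0.3333) = 0.24747

D_KL(P||Q) = -0.10175 + 0.28004 + 0.24747 = 0.42576 ≈ 0.4258 bits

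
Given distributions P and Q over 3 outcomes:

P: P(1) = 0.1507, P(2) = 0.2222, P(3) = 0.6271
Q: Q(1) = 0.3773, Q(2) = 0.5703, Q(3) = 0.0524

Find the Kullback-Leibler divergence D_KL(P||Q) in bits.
1.7440 bits

D_KL(P||Q) = Σ P(x) log₂(P(x)/Q(x))

Computing term by term:
  P(1)·log₂(P(1)/Q(1)) = 0.1507·log₂(0.1507/0.3773) = -0.19953
  P(2)·log₂(P(2)/Q(2)) = 0.2222·log₂(0.2222/0.5703) = -0.30216
  P(3)·log₂(P(3)/Q(3)) = 0.6271·log₂(0.6271/0.0524) = 2.24568

D_KL(P||Q) = -0.19953 - 0.30216 + 2.24568 = 1.74399 ≈ 1.7440 bits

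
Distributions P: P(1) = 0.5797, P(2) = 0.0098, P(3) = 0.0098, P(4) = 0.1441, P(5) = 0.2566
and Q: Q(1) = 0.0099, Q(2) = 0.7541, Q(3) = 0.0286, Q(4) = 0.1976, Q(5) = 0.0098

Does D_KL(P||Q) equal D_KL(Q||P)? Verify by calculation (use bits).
D_KL(P||Q) = 4.4704 bits, D_KL(Q||P) = 4.7550 bits. No — D_KL(P||Q) ≠ D_KL(Q||P) for this pair.

D_KL(P||Q) = Σ P(x) log₂(P(x)/Q(x))

Computing term by term:
  P(1)·log₂(P(1)/Q(1)) = 0.5797·log₂(0.5797/0.0099) = 3.40384
  P(2)·log₂(P(2)/Q(2)) = 0.0098·log₂(0.0098/0.7541) = -0.06141
  P(3)·log₂(P(3)/Q(3)) = 0.0098·log₂(0.0098/0.0286) = -0.01514
  P(4)·log₂(P(4)/Q(4)) = 0.1441·log₂(0.1441/0.1976) = -0.06564
  P(5)·log₂(P(5)/Q(5)) = 0.2566·log₂(0.2566/0.0098) = 1.20874

D_KL(P||Q) = 3.40384 - 0.06141 - 0.01514 - 0.06564 + 1.20874 = 4.47039 ≈ 4.4704 bits

D_KL(Q||P) = Σ Q(x) log₂(Q(x)/P(x))

Computing term by term:
  Q(1)·log₂(Q(1)/P(1)) = 0.0099·log₂(0.0099/0.5797) = -0.05813
  Q(2)·log₂(Q(2)/P(2)) = 0.7541·log₂(0.7541/0.0098) = 4.72506
  Q(3)·log₂(Q(3)/P(3)) = 0.0286·log₂(0.0286/0.0098) = 0.04419
  Q(4)·log₂(Q(4)/P(4)) = 0.1976·log₂(0.1976/0.1441) = 0.09001
  Q(5)·log₂(Q(5)/P(5)) = 0.0098·log₂(0.0098/0.2566) = -0.04616

D_KL(Q||P) = -0.05813 + 4.72506 + 0.04419 + 0.09001 - 0.04616 = 4.75497 ≈ 4.7550 bits

These are NOT equal (difference: 0.2846 bits). KL divergence is asymmetric: D_KL(P||Q) ≠ D_KL(Q||P) in general.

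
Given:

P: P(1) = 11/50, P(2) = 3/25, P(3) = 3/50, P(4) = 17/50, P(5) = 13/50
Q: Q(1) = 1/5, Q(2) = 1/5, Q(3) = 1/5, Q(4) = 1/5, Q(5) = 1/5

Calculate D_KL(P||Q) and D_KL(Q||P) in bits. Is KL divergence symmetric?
D_KL(P||Q) = 0.1963 bits, D_KL(Q||P) = 0.2385 bits. No, KL divergence is not symmetric.

D_KL(P||Q) = Σ P(x) log₂(P(x)/Q(x))

Computing term by term:
  P(1)·log₂(P(1)/Q(1)) = (11/50)·log₂((11/50)/(1/5)) = 0.03025
  P(2)·log₂(P(2)/Q(2)) = (3/25)·log₂((3/25)/(1/5)) = -0.08844
  P(3)·log₂(P(3)/Q(3)) = (3/50)·log₂((3/50)/(1/5)) = -0.10422
  P(4)·log₂(P(4)/Q(4)) = (17/50)·log₂((17/50)/(1/5)) = 0.26028
  P(5)·log₂(P(5)/Q(5)) = (13/50)·log₂((13/50)/(1/5)) = 0.09841

D_KL(P||Q) = 0.03025 - 0.08844 - 0.10422 + 0.26028 + 0.09841 = 0.19628 ≈ 0.1963 bits

D_KL(Q||P) = Σ Q(x) log₂(Q(x)/P(x))

Computing term by term:
  Q(1)·log₂(Q(1)/P(1)) = (1/5)·log₂((1/5)/(11/50)) = -0.02750
  Q(2)·log₂(Q(2)/P(2)) = (1/5)·log₂((1/5)/(3/25)) = 0.14739
  Q(3)·log₂(Q(3)/P(3)) = (1/5)·log₂((1/5)/(3/50)) = 0.34739
  Q(4)·log₂(Q(4)/P(4)) = (1/5)·log₂((1/5)/(17/50)) = -0.15311
  Q(5)·log₂(Q(5)/P(5)) = (1/5)·log₂((1/5)/(13/50)) = -0.07570

D_KL(Q||P) = -0.02750 + 0.14739 + 0.34739 - 0.15311 - 0.07570 = 0.23847 ≈ 0.2385 bits

These are NOT equal (difference: 0.0422 bits). KL divergence is asymmetric: D_KL(P||Q) ≠ D_KL(Q||P) in general.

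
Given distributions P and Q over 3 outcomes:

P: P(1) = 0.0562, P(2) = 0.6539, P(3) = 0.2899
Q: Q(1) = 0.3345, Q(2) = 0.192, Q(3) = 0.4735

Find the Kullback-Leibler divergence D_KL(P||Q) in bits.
0.8063 bits

D_KL(P||Q) = Σ P(x) log₂(P(x)/Q(x))

Computing term by term:
  P(1)·log₂(P(1)/Q(1)) = 0.0562·log₂(0.0562/0.3345) = -0.14462
  P(2)·log₂(P(2)/Q(2)) = 0.6539·log₂(0.6539/0.192) = 1.15607
  P(3)·log₂(P(3)/Q(3)) = 0.2899·log₂(0.2899/0.4735) = -0.20519

D_KL(P||Q) = -0.14462 + 1.15607 - 0.20519 = 0.80626 ≈ 0.8063 bits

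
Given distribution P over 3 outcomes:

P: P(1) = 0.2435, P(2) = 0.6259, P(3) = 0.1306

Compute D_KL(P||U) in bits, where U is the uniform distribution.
0.2821 bits

U(i) = 1/3 for all i

D_KL(P||U) = Σ P(x) log₂(P(x) / (1/3))
           = Σ P(x) log₂(P(x)) + log₂(3)
           = log₂(3) - H(P)

H(P) = -Σ P(x) log₂(P(x)):
  -P(1)·log₂(P(1)) = -(0.2435)·log₂(0.2435) = 0.49625
  -P(2)·log₂(P(2)) = -(0.6259)·log₂(0.6259) = 0.42311
  -P(3)·log₂(P(3)) = -(0.1306)·log₂(0.1306) = 0.38354
H(P) = 0.49625 + 0.42311 + 0.38354 = 1.30290 bits

log₂(3) = 1.58496 bits

D_KL(P||U) = 1.58496 - 1.30290 = 0.28206 ≈ 0.2821 bits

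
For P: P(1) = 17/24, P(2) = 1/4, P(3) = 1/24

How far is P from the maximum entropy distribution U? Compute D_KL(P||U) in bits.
0.5415 bits

U(i) = 1/3 for all i

D_KL(P||U) = Σ P(x) log₂(P(x) / (1/3))
           = Σ P(x) log₂(P(x)) + log₂(3)
           = log₂(3) - H(P)

H(P) = -Σ P(x) log₂(P(x)):
  -P(1)·log₂(P(1)) = -(17/24)·log₂(17/24) = 0.35240
  -P(2)·log₂(P(2)) = -(1/4)·log₂(1/4) = 0.50000
  -P(3)·log₂(P(3)) = -(1/24)·log₂(1/24) = 0.19104
H(P) = 0.35240 + 0.50000 + 0.19104 = 1.04344 bits

log₂(3) = 1.58496 bits

D_KL(P||U) = 1.58496 - 1.04344 = 0.54152 ≈ 0.5415 bits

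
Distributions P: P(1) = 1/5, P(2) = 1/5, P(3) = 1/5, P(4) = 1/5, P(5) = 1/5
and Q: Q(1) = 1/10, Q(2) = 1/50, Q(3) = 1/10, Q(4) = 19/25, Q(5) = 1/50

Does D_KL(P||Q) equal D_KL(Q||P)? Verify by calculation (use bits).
D_KL(P||Q) = 1.3436 bits, D_KL(Q||P) = 1.1309 bits. No — D_KL(P||Q) ≠ D_KL(Q||P) for this pair.

D_KL(P||Q) = Σ P(x) log₂(P(x)/Q(x))

Computing term by term:
  P(1)·log₂(P(1)/Q(1)) = (1/5)·log₂((1/5)/(1/10)) = 0.20000
  P(2)·log₂(P(2)/Q(2)) = (1/5)·log₂((1/5)/(1/50)) = 0.66439
  P(3)·log₂(P(3)/Q(3)) = (1/5)·log₂((1/5)/(1/10)) = 0.20000
  P(4)·log₂(P(4)/Q(4)) = (1/5)·log₂((1/5)/(19/25)) = -0.38520
  P(5)·log₂(P(5)/Q(5)) = (1/5)·log₂((1/5)/(1/50)) = 0.66439

D_KL(P||Q) = 0.20000 + 0.66439 + 0.20000 - 0.38520 + 0.66439 = 1.34358 ≈ 1.3436 bits

D_KL(Q||P) = Σ Q(x) log₂(Q(x)/P(x))

Computing term by term:
  Q(1)·log₂(Q(1)/P(1)) = (1/10)·log₂((1/10)/(1/5)) = -0.10000
  Q(2)·log₂(Q(2)/P(2)) = (1/50)·log₂((1/50)/(1/5)) = -0.06644
  Q(3)·log₂(Q(3)/P(3)) = (1/10)·log₂((1/10)/(1/5)) = -0.10000
  Q(4)·log₂(Q(4)/P(4)) = (19/25)·log₂((19/25)/(1/5)) = 1.46376
  Q(5)·log₂(Q(5)/P(5)) = (1/50)·log₂((1/50)/(1/5)) = -0.06644

D_KL(Q||P) = -0.10000 - 0.06644 - 0.10000 + 1.46376 - 0.06644 = 1.13088 ≈ 1.1309 bits

These are NOT equal (difference: 0.2127 bits). KL divergence is asymmetric: D_KL(P||Q) ≠ D_KL(Q||P) in general.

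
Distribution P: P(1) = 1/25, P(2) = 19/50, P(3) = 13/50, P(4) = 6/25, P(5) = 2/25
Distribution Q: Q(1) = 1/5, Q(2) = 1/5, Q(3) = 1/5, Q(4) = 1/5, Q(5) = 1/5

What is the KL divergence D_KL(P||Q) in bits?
0.3148 bits

D_KL(P||Q) = Σ P(x) log₂(P(x)/Q(x))

Computing term by term:
  P(1)·log₂(P(1)/Q(1)) = (1/25)·log₂((1/25)/(1/5)) = -0.09288
  P(2)·log₂(P(2)/Q(2)) = (19/50)·log₂((19/50)/(1/5)) = 0.35188
  P(3)·log₂(P(3)/Q(3)) = (13/50)·log₂((13/50)/(1/5)) = 0.09841
  P(4)·log₂(P(4)/Q(4)) = (6/25)·log₂((6/25)/(1/5)) = 0.06313
  P(5)·log₂(P(5)/Q(5)) = (2/25)·log₂((2/25)/(1/5)) = -0.10575

D_KL(P||Q) = -0.09288 + 0.35188 + 0.09841 + 0.06313 - 0.10575 = 0.31479 ≈ 0.3148 bits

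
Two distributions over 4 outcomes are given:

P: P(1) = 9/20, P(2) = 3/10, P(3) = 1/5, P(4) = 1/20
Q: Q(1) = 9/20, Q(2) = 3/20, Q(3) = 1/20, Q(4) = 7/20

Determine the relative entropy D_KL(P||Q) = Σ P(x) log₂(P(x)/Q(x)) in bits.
0.5596 bits

D_KL(P||Q) = Σ P(x) log₂(P(x)/Q(x))

Computing term by term:
  P(1)·log₂(P(1)/Q(1)) = (9/20)·log₂((9/20)/(9/20)) = 0.00000
  P(2)·log₂(P(2)/Q(2)) = (3/10)·log₂((3/10)/(3/20)) = 0.30000
  P(3)·log₂(P(3)/Q(3)) = (1/5)·log₂((1/5)/(1/20)) = 0.40000
  P(4)·log₂(P(4)/Q(4)) = (1/20)·log₂((1/20)/(7/20)) = -0.14037

D_KL(P||Q) = 0.00000 + 0.30000 + 0.40000 - 0.14037 = 0.55963 ≈ 0.5596 bits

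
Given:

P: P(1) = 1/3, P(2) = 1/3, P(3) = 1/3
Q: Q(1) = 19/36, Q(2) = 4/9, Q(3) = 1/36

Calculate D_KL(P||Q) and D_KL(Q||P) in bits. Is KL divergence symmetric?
D_KL(P||Q) = 0.8357 bits, D_KL(Q||P) = 0.4348 bits. No, KL divergence is not symmetric.

D_KL(P||Q) = Σ P(x) log₂(P(x)/Q(x))

Computing term by term:
  P(1)·log₂(P(1)/Q(1)) = (1/3)·log₂((1/3)/(19/36)) = -0.22099
  P(2)·log₂(P(2)/Q(2)) = (1/3)·log₂((1/3)/(4/9)) = -0.13835
  P(3)·log₂(P(3)/Q(3)) = (1/3)·log₂((1/3)/(1/36)) = 1.19499

D_KL(P||Q) = -0.22099 - 0.13835 + 1.19499 = 0.83565 ≈ 0.8357 bits

D_KL(Q||P) = Σ Q(x) log₂(Q(x)/P(x))

Computing term by term:
  Q(1)·log₂(Q(1)/P(1)) = (19/36)·log₂((19/36)/(1/3)) = 0.34990
  Q(2)·log₂(Q(2)/P(2)) = (4/9)·log₂((4/9)/(1/3)) = 0.18446
  Q(3)·log₂(Q(3)/P(3)) = (1/36)·log₂((1/36)/(1/3)) = -0.09958

D_KL(Q||P) = 0.34990 + 0.18446 - 0.09958 = 0.43478 ≈ 0.4348 bits

These are NOT equal (difference: 0.4009 bits). KL divergence is asymmetric: D_KL(P||Q) ≠ D_KL(Q||P) in general.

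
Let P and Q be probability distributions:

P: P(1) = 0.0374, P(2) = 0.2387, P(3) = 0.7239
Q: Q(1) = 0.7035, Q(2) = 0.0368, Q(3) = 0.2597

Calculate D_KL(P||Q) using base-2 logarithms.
1.5562 bits

D_KL(P||Q) = Σ P(x) log₂(P(x)/Q(x))

Computing term by term:
  P(1)·log₂(P(1)/Q(1)) = 0.0374·log₂(0.0374/0.7035) = -0.15833
  P(2)·log₂(P(2)/Q(2)) = 0.2387·log₂(0.2387/0.0368) = 0.64387
  P(3)·log₂(P(3)/Q(3)) = 0.7239·log₂(0.7239/0.2597) = 1.07061

D_KL(P||Q) = -0.15833 + 0.64387 + 1.07061 = 1.55615 ≈ 1.5562 bits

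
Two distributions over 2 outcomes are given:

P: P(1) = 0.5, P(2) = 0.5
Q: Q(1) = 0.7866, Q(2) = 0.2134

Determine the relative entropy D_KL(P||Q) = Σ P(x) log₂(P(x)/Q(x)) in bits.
0.2873 bits

D_KL(P||Q) = Σ P(x) log₂(P(x)/Q(x))

Computing term by term:
  P(1)·log₂(P(1)/Q(1)) = 0.5·log₂(0.5/0.7866) = -0.32685
  P(2)·log₂(P(2)/Q(2)) = 0.5·log₂(0.5/0.2134) = 0.61418

D_KL(P||Q) = -0.32685 + 0.61418 = 0.28733 ≈ 0.2873 bits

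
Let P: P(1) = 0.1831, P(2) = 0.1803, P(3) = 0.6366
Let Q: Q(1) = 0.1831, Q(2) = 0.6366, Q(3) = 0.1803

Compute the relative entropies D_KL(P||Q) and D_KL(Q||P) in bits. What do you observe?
D_KL(P||Q) = 0.8305 bits, D_KL(Q||P) = 0.8305 bits. The two directions give the same value here, because Q is a self-inverse relabeling of P; in general KL divergence is asymmetric.

D_KL(P||Q) = Σ P(x) log₂(P(x)/Q(x))

Computing term by term:
  P(1)·log₂(P(1)/Q(1)) = 0.1831·log₂(0.1831/0.1831) = 0.00000
  P(2)·log₂(P(2)/Q(2)) = 0.1803·log₂(0.1803/0.6366) = -0.32814
  P(3)·log₂(P(3)/Q(3)) = 0.6366·log₂(0.6366/0.1803) = 1.15860

D_KL(P||Q) = 0.00000 - 0.32814 + 1.15860 = 0.83046 ≈ 0.8305 bits

D_KL(Q||P) = Σ Q(x) log₂(Q(x)/P(x))

Computing term by term:
  Q(1)·log₂(Q(1)/P(1)) = 0.1831·log₂(0.1831/0.1831) = 0.00000
  Q(2)·log₂(Q(2)/P(2)) = 0.6366·log₂(0.6366/0.1803) = 1.15860
  Q(3)·log₂(Q(3)/P(3)) = 0.1803·log₂(0.1803/0.6366) = -0.32814

D_KL(Q||P) = 0.00000 + 1.15860 - 0.32814 = 0.83046 ≈ 0.8305 bits

These ARE equal here. Q is P with outcomes relabeled (Q(2) = P(3), Q(3) = P(2)) by a relabeling that is its own inverse, so the two sums contain exactly the same terms in a different order. This is a special case — KL divergence is not symmetric in general: D_KL(P||Q) ≠ D_KL(Q||P) for most P, Q.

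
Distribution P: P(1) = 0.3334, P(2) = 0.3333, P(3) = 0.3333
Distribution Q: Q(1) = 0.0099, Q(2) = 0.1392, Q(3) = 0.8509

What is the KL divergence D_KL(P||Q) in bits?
1.6607 bits

D_KL(P||Q) = Σ P(x) log₂(P(x)/Q(x))

Computing term by term:
  P(1)·log₂(P(1)/Q(1)) = 0.3334·log₂(0.3334/0.0099) = 1.69157
  P(2)·log₂(P(2)/Q(2)) = 0.3333·log₂(0.3333/0.1392) = 0.41985
  P(3)·log₂(P(3)/Q(3)) = 0.3333·log₂(0.3333/0.8509) = -0.45068

D_KL(P||Q) = 1.69157 + 0.41985 - 0.45068 = 1.66074 ≈ 1.6607 bits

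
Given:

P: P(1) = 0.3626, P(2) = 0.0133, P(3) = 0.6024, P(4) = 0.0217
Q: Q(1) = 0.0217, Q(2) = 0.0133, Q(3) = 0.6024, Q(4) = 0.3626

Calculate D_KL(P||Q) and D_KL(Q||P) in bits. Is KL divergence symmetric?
D_KL(P||Q) = 1.3849 bits, D_KL(Q||P) = 1.3849 bits. The two values coincide for this particular pair, but no — KL divergence is not symmetric in general.

D_KL(P||Q) = Σ P(x) log₂(P(x)/Q(x))

Computing term by term:
  P(1)·log₂(P(1)/Q(1)) = 0.3626·log₂(0.3626/0.0217) = 1.47310
  P(2)·log₂(P(2)/Q(2)) = 0.0133·log₂(0.0133/0.0133) = 0.00000
  P(3)·log₂(P(3)/Q(3)) = 0.6024·log₂(0.6024/0.6024) = 0.00000
  P(4)·log₂(P(4)/Q(4)) = 0.0217·log₂(0.0217/0.3626) = -0.08816

D_KL(P||Q) = 1.47310 + 0.00000 + 0.00000 - 0.08816 = 1.38494 ≈ 1.3849 bits

D_KL(Q||P) = Σ Q(x) log₂(Q(x)/P(x))

Computing term by term:
  Q(1)·log₂(Q(1)/P(1)) = 0.0217·log₂(0.0217/0.3626) = -0.08816
  Q(2)·log₂(Q(2)/P(2)) = 0.0133·log₂(0.0133/0.0133) = 0.00000
  Q(3)·log₂(Q(3)/P(3)) = 0.6024·log₂(0.6024/0.6024) = 0.00000
  Q(4)·log₂(Q(4)/P(4)) = 0.3626·log₂(0.3626/0.0217) = 1.47310

D_KL(Q||P) = -0.08816 + 0.00000 + 0.00000 + 1.47310 = 1.38494 ≈ 1.3849 bits

These ARE equal here. Q is P with outcomes relabeled (Q(1) = P(4), Q(4) = P(1)) by a relabeling that is its own inverse, so the two sums contain exactly the same terms in a different order. This is a special case — KL divergence is not symmetric in general: D_KL(P||Q) ≠ D_KL(Q||P) for most P, Q.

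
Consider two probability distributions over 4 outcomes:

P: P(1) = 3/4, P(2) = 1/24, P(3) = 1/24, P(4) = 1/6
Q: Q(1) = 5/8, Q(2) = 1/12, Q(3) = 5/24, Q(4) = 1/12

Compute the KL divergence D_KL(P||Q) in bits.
0.2255 bits

D_KL(P||Q) = Σ P(x) log₂(P(x)/Q(x))

Computing term by term:
  P(1)·log₂(P(1)/Q(1)) = (3/4)·log₂((3/4)/(5/8)) = 0.19728
  P(2)·log₂(P(2)/Q(2)) = (1/24)·log₂((1/24)/(1/12)) = -0.04167
  P(3)·log₂(P(3)/Q(3)) = (1/24)·log₂((1/24)/(5/24)) = -0.09675
  P(4)·log₂(P(4)/Q(4)) = (1/6)·log₂((1/6)/(1/12)) = 0.16667

D_KL(P||Q) = 0.19728 - 0.04167 - 0.09675 + 0.16667 = 0.22553 ≈ 0.2255 bits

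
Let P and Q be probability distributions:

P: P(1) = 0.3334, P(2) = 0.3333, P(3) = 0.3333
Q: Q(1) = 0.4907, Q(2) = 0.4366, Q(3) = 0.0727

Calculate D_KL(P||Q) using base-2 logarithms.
0.4165 bits

D_KL(P||Q) = Σ P(x) log₂(P(x)/Q(x))

Computing term by term:
  P(1)·log₂(P(1)/Q(1)) = 0.3334·log₂(0.3334/0.4907) = -0.18590
  P(2)·log₂(P(2)/Q(2)) = 0.3333·log₂(0.3333/0.4366) = -0.12982
  P(3)·log₂(P(3)/Q(3)) = 0.3333·log₂(0.3333/0.0727) = 0.73219

D_KL(P||Q) = -0.18590 - 0.12982 + 0.73219 = 0.41647 ≈ 0.4165 bits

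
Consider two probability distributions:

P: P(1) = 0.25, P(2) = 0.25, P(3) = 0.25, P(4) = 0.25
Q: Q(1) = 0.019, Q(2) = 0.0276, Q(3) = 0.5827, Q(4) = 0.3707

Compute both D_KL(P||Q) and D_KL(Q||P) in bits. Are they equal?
D_KL(P||Q) = 1.2770 bits, D_KL(Q||P) = 0.7637 bits. No, they are not equal.

D_KL(P||Q) = Σ P(x) log₂(P(x)/Q(x))

Computing term by term:
  P(1)·log₂(P(1)/Q(1)) = 0.25·log₂(0.25/0.019) = 0.92946
  P(2)·log₂(P(2)/Q(2)) = 0.25·log₂(0.25/0.0276) = 0.79480
  P(3)·log₂(P(3)/Q(3)) = 0.25·log₂(0.25/0.5827) = -0.30521
  P(4)·log₂(P(4)/Q(4)) = 0.25·log₂(0.25/0.3707) = -0.14208

D_KL(P||Q) = 0.92946 + 0.79480 - 0.30521 - 0.14208 = 1.27697 ≈ 1.2770 bits

D_KL(Q||P) = Σ Q(x) log₂(Q(x)/P(x))

Computing term by term:
  Q(1)·log₂(Q(1)/P(1)) = 0.019·log₂(0.019/0.25) = -0.07064
  Q(2)·log₂(Q(2)/P(2)) = 0.0276·log₂(0.0276/0.25) = -0.08775
  Q(3)·log₂(Q(3)/P(3)) = 0.5827·log₂(0.5827/0.25) = 0.71137
  Q(4)·log₂(Q(4)/P(4)) = 0.3707·log₂(0.3707/0.25) = 0.21068

D_KL(Q||P) = -0.07064 - 0.08775 + 0.71137 + 0.21068 = 0.76366 ≈ 0.7637 bits

These are NOT equal (difference: 0.5133 bits). KL divergence is asymmetric: D_KL(P||Q) ≠ D_KL(Q||P) in general.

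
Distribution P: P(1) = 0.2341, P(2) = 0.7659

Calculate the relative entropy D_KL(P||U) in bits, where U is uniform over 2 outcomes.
0.2149 bits

U(i) = 1/2 for all i

D_KL(P||U) = Σ P(x) log₂(P(x) / (1/2))
           = Σ P(x) log₂(P(x)) + log₂(2)
           = log₂(2) - H(P)

H(P) = -Σ P(x) log₂(P(x)):
  -P(1)·log₂(P(1)) = -(0.2341)·log₂(0.2341) = 0.49039
  -P(2)·log₂(P(2)) = -(0.7659)·log₂(0.7659) = 0.29470
H(P) = 0.49039 + 0.29470 = 0.78509 bits

log₂(2) = 1.00000 bits

D_KL(P||U) = 1.00000 - 0.78509 = 0.21491 ≈ 0.2149 bits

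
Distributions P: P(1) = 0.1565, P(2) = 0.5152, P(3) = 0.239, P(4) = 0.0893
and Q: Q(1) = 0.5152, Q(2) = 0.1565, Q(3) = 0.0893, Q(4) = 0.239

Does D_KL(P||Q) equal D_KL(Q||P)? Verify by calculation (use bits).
D_KL(P||Q) = 0.8292 bits, D_KL(Q||P) = 0.8292 bits. Yes — for this pair D_KL(P||Q) = D_KL(Q||P).

D_KL(P||Q) = Σ P(x) log₂(P(x)/Q(x))

Computing term by term:
  P(1)·log₂(P(1)/Q(1)) = 0.1565·log₂(0.1565/0.5152) = -0.26902
  P(2)·log₂(P(2)/Q(2)) = 0.5152·log₂(0.5152/0.1565) = 0.88561
  P(3)·log₂(P(3)/Q(3)) = 0.239·log₂(0.239/0.0893) = 0.33945
  P(4)·log₂(P(4)/Q(4)) = 0.0893·log₂(0.0893/0.239) = -0.12683

D_KL(P||Q) = -0.26902 + 0.88561 + 0.33945 - 0.12683 = 0.82921 ≈ 0.8292 bits

D_KL(Q||P) = Σ Q(x) log₂(Q(x)/P(x))

Computing term by term:
  Q(1)·log₂(Q(1)/P(1)) = 0.5152·log₂(0.5152/0.1565) = 0.88561
  Q(2)·log₂(Q(2)/P(2)) = 0.1565·log₂(0.1565/0.5152) = -0.26902
  Q(3)·log₂(Q(3)/P(3)) = 0.0893·log₂(0.0893/0.239) = -0.12683
  Q(4)·log₂(Q(4)/P(4)) = 0.239·log₂(0.239/0.0893) = 0.33945

D_KL(Q||P) = 0.88561 - 0.26902 - 0.12683 + 0.33945 = 0.82921 ≈ 0.8292 bits

These ARE equal here. Q is P with outcomes relabeled (Q(1) = P(2), Q(2) = P(1), Q(3) = P(4), Q(4) = P(3)) by a relabeling that is its own inverse, so the two sums contain exactly the same terms in a different order. This is a special case — KL divergence is not symmetric in general: D_KL(P||Q) ≠ D_KL(Q||P) for most P, Q.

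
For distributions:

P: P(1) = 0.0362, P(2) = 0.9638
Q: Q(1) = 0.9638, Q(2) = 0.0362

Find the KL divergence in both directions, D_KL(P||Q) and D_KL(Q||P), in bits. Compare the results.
D_KL(P||Q) = 4.3919 bits, D_KL(Q||P) = 4.3919 bits. The two directions give exactly the same value for this pair.

D_KL(P||Q) = Σ P(x) log₂(P(x)/Q(x))

Computing term by term:
  P(1)·log₂(P(1)/Q(1)) = 0.0362·log₂(0.0362/0.9638) = -0.17140
  P(2)·log₂(P(2)/Q(2)) = 0.9638·log₂(0.9638/0.0362) = 4.56328

D_KL(P||Q) = -0.17140 + 4.56328 = 4.39188 ≈ 4.3919 bits

D_KL(Q||P) = Σ Q(x) log₂(Q(x)/P(x))

Computing term by term:
  Q(1)·log₂(Q(1)/P(1)) = 0.9638·log₂(0.9638/0.0362) = 4.56328
  Q(2)·log₂(Q(2)/P(2)) = 0.0362·log₂(0.0362/0.9638) = -0.17140

D_KL(Q||P) = 4.56328 - 0.17140 = 4.39188 ≈ 4.3919 bits

These ARE equal here. Q is P with outcomes relabeled (Q(1) = P(2), Q(2) = P(1)) by a relabeling that is its own inverse, so the two sums contain exactly the same terms in a different order. This is a special case — KL divergence is not symmetric in general: D_KL(P||Q) ≠ D_KL(Q||P) for most P, Q.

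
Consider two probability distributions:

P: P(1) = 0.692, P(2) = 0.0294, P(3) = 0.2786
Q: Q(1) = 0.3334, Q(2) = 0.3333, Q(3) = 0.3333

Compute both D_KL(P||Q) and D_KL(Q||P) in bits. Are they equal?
D_KL(P||Q) = 0.5540 bits, D_KL(Q||P) = 0.9025 bits. No, they are not equal.

D_KL(P||Q) = Σ P(x) log₂(P(x)/Q(x))

Computing term by term:
  P(1)·log₂(P(1)/Q(1)) = 0.692·log₂(0.692/0.3334) = 0.72903
  P(2)·log₂(P(2)/Q(2)) = 0.0294·log₂(0.0294/0.3333) = -0.10299
  P(3)·log₂(P(3)/Q(3)) = 0.2786·log₂(0.2786/0.3333) = -0.07205

D_KL(P||Q) = 0.72903 - 0.10299 - 0.07205 = 0.55399 ≈ 0.5540 bits

D_KL(Q||P) = Σ Q(x) log₂(Q(x)/P(x))

Computing term by term:
  Q(1)·log₂(Q(1)/P(1)) = 0.3334·log₂(0.3334/0.692) = -0.35124
  Q(2)·log₂(Q(2)/P(2)) = 0.3333·log₂(0.3333/0.0294) = 1.16753
  Q(3)·log₂(Q(3)/P(3)) = 0.3333·log₂(0.3333/0.2786) = 0.08620

D_KL(Q||P) = -0.35124 + 1.16753 + 0.08620 = 0.90249 ≈ 0.9025 bits

These are NOT equal (difference: 0.3485 bits). KL divergence is asymmetric: D_KL(P||Q) ≠ D_KL(Q||P) in general.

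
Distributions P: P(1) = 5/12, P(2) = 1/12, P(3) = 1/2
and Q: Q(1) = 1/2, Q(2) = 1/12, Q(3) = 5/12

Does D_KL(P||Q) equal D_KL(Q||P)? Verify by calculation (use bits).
D_KL(P||Q) = 0.0219 bits, D_KL(Q||P) = 0.0219 bits. Yes — for this pair D_KL(P||Q) = D_KL(Q||P).

D_KL(P||Q) = Σ P(x) log₂(P(x)/Q(x))

Computing term by term:
  P(1)·log₂(P(1)/Q(1)) = (5/12)·log₂((5/12)/(1/2)) = -0.10960
  P(2)·log₂(P(2)/Q(2)) = (1/12)·log₂((1/12)/(1/12)) = 0.00000
  P(3)·log₂(P(3)/Q(3)) = (1/2)·log₂((1/2)/(5/12)) = 0.13152

D_KL(P||Q) = -0.10960 + 0.00000 + 0.13152 = 0.02192 ≈ 0.0219 bits

D_KL(Q||P) = Σ Q(x) log₂(Q(x)/P(x))

Computing term by term:
  Q(1)·log₂(Q(1)/P(1)) = (1/2)·log₂((1/2)/(5/12)) = 0.13152
  Q(2)·log₂(Q(2)/P(2)) = (1/12)·log₂((1/12)/(1/12)) = 0.00000
  Q(3)·log₂(Q(3)/P(3)) = (5/12)·log₂((5/12)/(1/2)) = -0.10960

D_KL(Q||P) = 0.13152 + 0.00000 - 0.10960 = 0.02192 ≈ 0.0219 bits

These ARE equal here. Q is P with outcomes relabeled (Q(1) = P(3), Q(3) = P(1)) by a relabeling that is its own inverse, so the two sums contain exactly the same terms in a different order. This is a special case — KL divergence is not symmetric in general: D_KL(P||Q) ≠ D_KL(Q||P) for most P, Q.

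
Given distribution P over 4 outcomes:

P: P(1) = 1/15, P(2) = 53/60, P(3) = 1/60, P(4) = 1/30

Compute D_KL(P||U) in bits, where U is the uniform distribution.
1.3194 bits

U(i) = 1/4 for all i

D_KL(P||U) = Σ P(x) log₂(P(x) / (1/4))
           = Σ P(x) log₂(P(x)) + log₂(4)
           = log₂(4) - H(P)

H(P) = -Σ P(x) log₂(P(x)):
  -P(1)·log₂(P(1)) = -(1/15)·log₂(1/15) = 0.26046
  -P(2)·log₂(P(2)) = -(53/60)·log₂(53/60) = 0.15809
  -P(3)·log₂(P(3)) = -(1/60)·log₂(1/60) = 0.09845
  -P(4)·log₂(P(4)) = -(1/30)·log₂(1/30) = 0.16356
H(P) = 0.26046 + 0.15809 + 0.09845 + 0.16356 = 0.68056 bits

log₂(4) = 2.00000 bits

D_KL(P||U) = 2.00000 - 0.68056 = 1.31944 ≈ 1.3194 bits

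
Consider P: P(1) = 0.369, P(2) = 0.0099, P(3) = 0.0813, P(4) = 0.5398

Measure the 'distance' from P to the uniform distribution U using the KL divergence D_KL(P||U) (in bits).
0.6288 bits

U(i) = 1/4 for all i

D_KL(P||U) = Σ P(x) log₂(P(x) / (1/4))
           = Σ P(x) log₂(P(x)) + log₂(4)
           = log₂(4) - H(P)

H(P) = -Σ P(x) log₂(P(x)):
  -P(1)·log₂(P(1)) = -(0.369)·log₂(0.369) = 0.53074
  -P(2)·log₂(P(2)) = -(0.0099)·log₂(0.0099) = 0.06592
  -P(3)·log₂(P(3)) = -(0.0813)·log₂(0.0813) = 0.29435
  -P(4)·log₂(P(4)) = -(0.5398)·log₂(0.5398) = 0.48015
H(P) = 0.53074 + 0.06592 + 0.29435 + 0.48015 = 1.37116 bits

log₂(4) = 2.00000 bits

D_KL(P||U) = 2.00000 - 1.37116 = 0.62884 ≈ 0.6288 bits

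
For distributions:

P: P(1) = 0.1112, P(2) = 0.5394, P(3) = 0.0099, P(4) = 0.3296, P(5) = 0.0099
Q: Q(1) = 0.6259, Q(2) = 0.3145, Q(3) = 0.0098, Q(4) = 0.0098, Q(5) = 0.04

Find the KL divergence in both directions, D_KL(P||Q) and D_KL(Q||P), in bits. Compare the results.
D_KL(P||Q) = 1.7945 bits, D_KL(Q||P) = 1.3462 bits. D_KL(P||Q) is larger than D_KL(Q||P) by 0.4483 bits; the two directions differ.

D_KL(P||Q) = Σ P(x) log₂(P(x)/Q(x))

Computing term by term:
  P(1)·log₂(P(1)/Q(1)) = 0.1112·log₂(0.1112/0.6259) = -0.27720
  P(2)·log₂(P(2)/Q(2)) = 0.5394·log₂(0.5394/0.3145) = 0.41981
  P(3)·log₂(P(3)/Q(3)) = 0.0099·log₂(0.0099/0.0098) = 0.00015
  P(4)·log₂(P(4)/Q(4)) = 0.3296·log₂(0.3296/0.0098) = 1.67166
  P(5)·log₂(P(5)/Q(5)) = 0.0099·log₂(0.0099/0.04) = -0.01994

D_KL(P||Q) = -0.27720 + 0.41981 + 0.00015 + 1.67166 - 0.01994 = 1.79448 ≈ 1.7945 bits

D_KL(Q||P) = Σ Q(x) log₂(Q(x)/P(x))

Computing term by term:
  Q(1)·log₂(Q(1)/P(1)) = 0.6259·log₂(0.6259/0.1112) = 1.56023
  Q(2)·log₂(Q(2)/P(2)) = 0.3145·log₂(0.3145/0.5394) = -0.24477
  Q(3)·log₂(Q(3)/P(3)) = 0.0098·log₂(0.0098/0.0099) = -0.00014
  Q(4)·log₂(Q(4)/P(4)) = 0.0098·log₂(0.0098/0.3296) = -0.04970
  Q(5)·log₂(Q(5)/P(5)) = 0.04·log₂(0.04/0.0099) = 0.08058

D_KL(Q||P) = 1.56023 - 0.24477 - 0.00014 - 0.04970 + 0.08058 = 1.34620 ≈ 1.3462 bits

These are NOT equal (difference: 0.4483 bits). KL divergence is asymmetric: D_KL(P||Q) ≠ D_KL(Q||P) in general.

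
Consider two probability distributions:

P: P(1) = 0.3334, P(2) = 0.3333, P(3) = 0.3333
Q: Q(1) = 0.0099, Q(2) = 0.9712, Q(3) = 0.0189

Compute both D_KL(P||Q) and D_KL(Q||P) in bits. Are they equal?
D_KL(P||Q) = 2.5573 bits, D_KL(Q||P) = 1.3700 bits. No, they are not equal.

D_KL(P||Q) = Σ P(x) log₂(P(x)/Q(x))

Computing term by term:
  P(1)·log₂(P(1)/Q(1)) = 0.3334·log₂(0.3334/0.0099) = 1.69157
  P(2)·log₂(P(2)/Q(2)) = 0.3333·log₂(0.3333/0.9712) = -0.51426
  P(3)·log₂(P(3)/Q(3)) = 0.3333·log₂(0.3333/0.0189) = 1.37998

D_KL(P||Q) = 1.69157 - 0.51426 + 1.37998 = 2.55729 ≈ 2.5573 bits

D_KL(Q||P) = Σ Q(x) log₂(Q(x)/P(x))

Computing term by term:
  Q(1)·log₂(Q(1)/P(1)) = 0.0099·log₂(0.0099/0.3334) = -0.05023
  Q(2)·log₂(Q(2)/P(2)) = 0.9712·log₂(0.9712/0.3333) = 1.49851
  Q(3)·log₂(Q(3)/P(3)) = 0.0189·log₂(0.0189/0.3333) = -0.07825

D_KL(Q||P) = -0.05023 + 1.49851 - 0.07825 = 1.37003 ≈ 1.3700 bits

These are NOT equal (difference: 1.1873 bits). KL divergence is asymmetric: D_KL(P||Q) ≠ D_KL(Q||P) in general.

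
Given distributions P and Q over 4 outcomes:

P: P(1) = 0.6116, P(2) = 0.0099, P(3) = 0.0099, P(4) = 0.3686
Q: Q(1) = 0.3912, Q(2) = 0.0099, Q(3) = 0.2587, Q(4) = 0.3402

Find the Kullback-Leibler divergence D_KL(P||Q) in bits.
0.3903 bits

D_KL(P||Q) = Σ P(x) log₂(P(x)/Q(x))

Computing term by term:
  P(1)·log₂(P(1)/Q(1)) = 0.6116·log₂(0.6116/0.3912) = 0.39429
  P(2)·log₂(P(2)/Q(2)) = 0.0099·log₂(0.0099/0.0099) = 0.00000
  P(3)·log₂(P(3)/Q(3)) = 0.0099·log₂(0.0099/0.2587) = -0.04661
  P(4)·log₂(P(4)/Q(4)) = 0.3686·log₂(0.3686/0.3402) = 0.04264

D_KL(P||Q) = 0.39429 + 0.00000 - 0.04661 + 0.04264 = 0.39032 ≈ 0.3903 bits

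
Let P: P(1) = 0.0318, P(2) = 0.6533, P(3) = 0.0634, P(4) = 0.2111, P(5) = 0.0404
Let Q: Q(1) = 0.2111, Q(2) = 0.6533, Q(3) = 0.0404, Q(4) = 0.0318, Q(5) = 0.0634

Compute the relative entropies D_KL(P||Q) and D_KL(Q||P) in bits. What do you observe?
D_KL(P||Q) = 0.5046 bits, D_KL(Q||P) = 0.5046 bits. The two directions give the same value here, because Q is a self-inverse relabeling of P; in general KL divergence is asymmetric.

D_KL(P||Q) = Σ P(x) log₂(P(x)/Q(x))

Computing term by term:
  P(1)·log₂(P(1)/Q(1)) = 0.0318·log₂(0.0318/0.2111) = -0.08684
  P(2)·log₂(P(2)/Q(2)) = 0.6533·log₂(0.6533/0.6533) = 0.00000
  P(3)·log₂(P(3)/Q(3)) = 0.0634·log₂(0.0634/0.0404) = 0.04122
  P(4)·log₂(P(4)/Q(4)) = 0.2111·log₂(0.2111/0.0318) = 0.57648
  P(5)·log₂(P(5)/Q(5)) = 0.0404·log₂(0.0404/0.0634) = -0.02627

D_KL(P||Q) = -0.08684 + 0.00000 + 0.04122 + 0.57648 - 0.02627 = 0.50459 ≈ 0.5046 bits

D_KL(Q||P) = Σ Q(x) log₂(Q(x)/P(x))

Computing term by term:
  Q(1)·log₂(Q(1)/P(1)) = 0.2111·log₂(0.2111/0.0318) = 0.57648
  Q(2)·log₂(Q(2)/P(2)) = 0.6533·log₂(0.6533/0.6533) = 0.00000
  Q(3)·log₂(Q(3)/P(3)) = 0.0404·log₂(0.0404/0.0634) = -0.02627
  Q(4)·log₂(Q(4)/P(4)) = 0.0318·log₂(0.0318/0.2111) = -0.08684
  Q(5)·log₂(Q(5)/P(5)) = 0.0634·log₂(0.0634/0.0404) = 0.04122

D_KL(Q||P) = 0.57648 + 0.00000 - 0.02627 - 0.08684 + 0.04122 = 0.50459 ≈ 0.5046 bits

These ARE equal here. Q is P with outcomes relabeled (Q(1) = P(4), Q(3) = P(5), Q(4) = P(1), Q(5) = P(3)) by a relabeling that is its own inverse, so the two sums contain exactly the same terms in a different order. This is a special case — KL divergence is not symmetric in general: D_KL(P||Q) ≠ D_KL(Q||P) for most P, Q.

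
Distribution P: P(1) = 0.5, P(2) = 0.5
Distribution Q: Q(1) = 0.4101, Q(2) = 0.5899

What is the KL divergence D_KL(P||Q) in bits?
0.0237 bits

D_KL(P||Q) = Σ P(x) log₂(P(x)/Q(x))

Computing term by term:
  P(1)·log₂(P(1)/Q(1)) = 0.5·log₂(0.5/0.4101) = 0.14298
  P(2)·log₂(P(2)/Q(2)) = 0.5·log₂(0.5/0.5899) = -0.11927

D_KL(P||Q) = 0.14298 - 0.11927 = 0.02371 ≈ 0.0237 bits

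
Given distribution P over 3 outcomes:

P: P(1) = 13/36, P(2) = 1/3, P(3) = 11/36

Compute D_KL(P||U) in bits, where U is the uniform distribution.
0.0033 bits

U(i) = 1/3 for all i

D_KL(P||U) = Σ P(x) log₂(P(x) / (1/3))
           = Σ P(x) log₂(P(x)) + log₂(3)
           = log₂(3) - H(P)

H(P) = -Σ P(x) log₂(P(x)):
  -P(1)·log₂(P(1)) = -(13/36)·log₂(13/36) = 0.53065
  -P(2)·log₂(P(2)) = -(1/3)·log₂(1/3) = 0.52832
  -P(3)·log₂(P(3)) = -(11/36)·log₂(11/36) = 0.52265
H(P) = 0.53065 + 0.52832 + 0.52265 = 1.58162 bits

log₂(3) = 1.58496 bits

D_KL(P||U) = 1.58496 - 1.58162 = 0.00334 ≈ 0.0033 bits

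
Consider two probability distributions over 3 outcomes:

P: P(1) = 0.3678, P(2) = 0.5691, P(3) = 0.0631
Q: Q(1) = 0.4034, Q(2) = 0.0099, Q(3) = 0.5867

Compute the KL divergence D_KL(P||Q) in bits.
3.0744 bits

D_KL(P||Q) = Σ P(x) log₂(P(x)/Q(x))

Computing term by term:
  P(1)·log₂(P(1)/Q(1)) = 0.3678·log₂(0.3678/0.4034) = -0.04902
  P(2)·log₂(P(2)/Q(2)) = 0.5691·log₂(0.5691/0.0099) = 3.32645
  P(3)·log₂(P(3)/Q(3)) = 0.0631·log₂(0.0631/0.5867) = -0.20299

D_KL(P||Q) = -0.04902 + 3.32645 - 0.20299 = 3.07444 ≈ 3.0744 bits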